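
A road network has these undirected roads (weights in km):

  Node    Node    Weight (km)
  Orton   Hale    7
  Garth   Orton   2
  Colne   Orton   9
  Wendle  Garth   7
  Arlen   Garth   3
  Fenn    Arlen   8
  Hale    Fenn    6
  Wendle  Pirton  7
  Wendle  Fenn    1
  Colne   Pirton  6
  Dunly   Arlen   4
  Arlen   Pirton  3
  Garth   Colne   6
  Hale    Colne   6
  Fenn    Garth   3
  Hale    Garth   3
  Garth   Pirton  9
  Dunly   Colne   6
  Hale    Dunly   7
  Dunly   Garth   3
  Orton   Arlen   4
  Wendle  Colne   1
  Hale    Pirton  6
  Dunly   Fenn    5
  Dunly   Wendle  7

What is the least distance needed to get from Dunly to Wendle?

Settle nodes by increasing distance from Dunly:
Dunly: 0
Garth: 3  (via Dunly)
Arlen: 4  (via Dunly)
Fenn: 5  (via Dunly)
Orton: 5  (via Garth)
Colne: 6  (via Dunly)
Wendle: 6  (via Fenn)
Shortest route: Dunly–Fenn–Wendle = 6 km.

6 km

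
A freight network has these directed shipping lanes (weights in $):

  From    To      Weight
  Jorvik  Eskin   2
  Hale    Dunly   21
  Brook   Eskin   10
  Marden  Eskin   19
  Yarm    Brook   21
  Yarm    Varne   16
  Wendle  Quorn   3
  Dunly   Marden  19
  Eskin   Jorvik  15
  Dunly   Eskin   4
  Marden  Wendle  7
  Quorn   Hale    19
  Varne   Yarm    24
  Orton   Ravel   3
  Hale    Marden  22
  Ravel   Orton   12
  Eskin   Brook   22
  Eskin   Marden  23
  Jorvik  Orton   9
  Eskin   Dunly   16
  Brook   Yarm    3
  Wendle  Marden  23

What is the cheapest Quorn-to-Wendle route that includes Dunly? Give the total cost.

Shortest Quorn→Dunly: Quorn → Hale → Dunly = 40
Best Dunly to Wendle: Dunly → Marden → Wendle costing 26
Total via Dunly: 40 + 26 = $66.

$66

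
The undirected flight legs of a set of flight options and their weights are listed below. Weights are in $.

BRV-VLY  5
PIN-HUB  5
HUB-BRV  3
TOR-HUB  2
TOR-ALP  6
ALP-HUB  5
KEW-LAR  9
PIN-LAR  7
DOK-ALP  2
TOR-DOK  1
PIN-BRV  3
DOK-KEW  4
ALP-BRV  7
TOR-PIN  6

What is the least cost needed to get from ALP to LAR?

Candidate routes:
ALP - BRV - PIN - LAR: 7+3+7 = 17
ALP - DOK - KEW - LAR: 2+4+9 = 15
ALP - DOK - TOR - PIN - LAR: 2+1+6+7 = 16
The minimum is $15 via ALP - DOK - KEW - LAR.

$15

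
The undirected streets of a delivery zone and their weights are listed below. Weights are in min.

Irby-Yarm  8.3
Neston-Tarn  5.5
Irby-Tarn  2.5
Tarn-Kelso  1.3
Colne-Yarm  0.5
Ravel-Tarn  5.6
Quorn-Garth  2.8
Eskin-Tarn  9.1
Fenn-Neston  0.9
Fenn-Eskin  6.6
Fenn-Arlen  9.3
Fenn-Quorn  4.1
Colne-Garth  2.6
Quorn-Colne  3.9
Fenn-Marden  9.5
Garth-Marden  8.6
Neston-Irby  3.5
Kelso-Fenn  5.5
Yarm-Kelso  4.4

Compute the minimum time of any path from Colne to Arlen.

Running Dijkstra from Colne:
Colne: 0
Yarm: 0.5  (via Colne)
Garth: 2.6  (via Colne)
Quorn: 3.9  (via Colne)
Kelso: 4.9  (via Yarm)
Tarn: 6.2  (via Kelso)
Fenn: 8  (via Quorn)
Irby: 8.7  (via Tarn)
Neston: 8.9  (via Fenn)
Marden: 11.2  (via Garth)
Ravel: 11.8  (via Tarn)
Eskin: 14.6  (via Fenn)
Arlen: 17.3  (via Fenn)
Shortest route: Colne → Quorn → Fenn → Arlen = 17.3 min.

17.3 min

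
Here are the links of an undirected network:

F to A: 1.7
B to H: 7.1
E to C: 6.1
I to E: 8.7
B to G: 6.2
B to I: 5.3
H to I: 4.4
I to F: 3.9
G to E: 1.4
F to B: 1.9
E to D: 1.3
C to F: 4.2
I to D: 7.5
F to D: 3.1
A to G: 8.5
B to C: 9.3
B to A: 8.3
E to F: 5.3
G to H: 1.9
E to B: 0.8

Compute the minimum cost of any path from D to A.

4.8

Candidate routes:
D–F–A: 3.1+1.7 = 4.8
D–E–B–F–A: 1.3+0.8+1.9+1.7 = 5.7
Cheapest is D–F–A at 4.8.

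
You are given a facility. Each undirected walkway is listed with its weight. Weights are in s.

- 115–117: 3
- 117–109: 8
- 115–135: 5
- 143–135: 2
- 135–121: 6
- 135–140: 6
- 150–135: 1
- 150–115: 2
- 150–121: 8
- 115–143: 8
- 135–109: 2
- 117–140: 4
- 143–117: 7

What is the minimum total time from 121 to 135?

Running Dijkstra from 121:
121: 0
135: 6  (via 121)
Shortest route: 121 → 135 = 6 s.

6 s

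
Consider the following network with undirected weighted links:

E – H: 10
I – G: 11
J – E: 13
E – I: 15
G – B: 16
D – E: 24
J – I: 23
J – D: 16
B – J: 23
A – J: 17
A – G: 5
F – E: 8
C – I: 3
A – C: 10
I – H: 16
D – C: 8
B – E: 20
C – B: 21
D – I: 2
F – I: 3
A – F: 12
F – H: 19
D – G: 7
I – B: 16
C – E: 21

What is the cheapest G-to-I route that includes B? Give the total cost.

32

Best G to B: G–B costing 16
Best B to I: B–I costing 16
Total via B: 16 + 16 = 32.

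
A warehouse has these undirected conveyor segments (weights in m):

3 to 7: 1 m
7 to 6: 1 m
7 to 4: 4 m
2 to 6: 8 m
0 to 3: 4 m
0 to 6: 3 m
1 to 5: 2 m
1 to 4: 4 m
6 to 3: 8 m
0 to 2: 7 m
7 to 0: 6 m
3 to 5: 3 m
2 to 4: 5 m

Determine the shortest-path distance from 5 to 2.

11 m

Shortest distances from 5:
5: 0
1: 2  (via 5)
3: 3  (via 5)
7: 4  (via 3)
6: 5  (via 7)
4: 6  (via 1)
0: 7  (via 3)
2: 11  (via 4)
Shortest route: 5 → 1 → 4 → 2 = 11 m.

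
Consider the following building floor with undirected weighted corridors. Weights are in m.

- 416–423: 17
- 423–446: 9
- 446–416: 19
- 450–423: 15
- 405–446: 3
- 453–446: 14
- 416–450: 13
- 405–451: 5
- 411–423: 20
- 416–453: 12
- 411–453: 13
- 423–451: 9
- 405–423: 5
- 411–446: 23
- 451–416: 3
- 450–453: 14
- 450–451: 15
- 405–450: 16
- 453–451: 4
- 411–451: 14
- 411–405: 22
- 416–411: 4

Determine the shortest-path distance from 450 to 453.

14 m

Settle nodes by increasing distance from 450:
450: 0
416: 13  (via 450)
453: 14  (via 450)
Shortest route: 450 → 453 = 14 m.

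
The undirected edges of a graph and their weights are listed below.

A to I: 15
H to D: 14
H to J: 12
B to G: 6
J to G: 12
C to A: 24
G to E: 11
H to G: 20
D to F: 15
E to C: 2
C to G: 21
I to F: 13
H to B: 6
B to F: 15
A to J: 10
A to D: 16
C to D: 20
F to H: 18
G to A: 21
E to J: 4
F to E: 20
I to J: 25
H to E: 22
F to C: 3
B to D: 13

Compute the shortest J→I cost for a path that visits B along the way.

Shortest J→B: J–G–B = 18
Shortest B→I: B–F–I = 28
Total via B: 18 + 28 = 46.

46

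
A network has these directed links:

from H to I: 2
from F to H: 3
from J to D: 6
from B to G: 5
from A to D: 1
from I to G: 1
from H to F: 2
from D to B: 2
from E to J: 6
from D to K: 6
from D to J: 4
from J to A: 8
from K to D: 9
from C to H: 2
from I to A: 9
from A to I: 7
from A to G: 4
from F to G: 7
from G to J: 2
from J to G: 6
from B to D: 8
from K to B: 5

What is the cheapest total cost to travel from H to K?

17

Enumerating some paths:
H - I - G - J - A - D - K: 2+1+2+8+1+6 = 20
H - I - G - J - D - K: 2+1+2+6+6 = 17
H - I - A - D - K: 2+9+1+6 = 18
The minimum is 17 via H - I - G - J - D - K.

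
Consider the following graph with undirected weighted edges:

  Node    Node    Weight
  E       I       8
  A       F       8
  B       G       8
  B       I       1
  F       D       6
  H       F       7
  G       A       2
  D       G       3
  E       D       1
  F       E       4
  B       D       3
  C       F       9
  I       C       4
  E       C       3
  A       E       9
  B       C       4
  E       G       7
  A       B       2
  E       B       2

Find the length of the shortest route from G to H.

15

Shortest distances from G:
G: 0
A: 2  (via G)
D: 3  (via G)
B: 4  (via A)
E: 4  (via D)
I: 5  (via B)
C: 7  (via E)
F: 8  (via E)
H: 15  (via F)
Shortest route: G → D → E → F → H = 15.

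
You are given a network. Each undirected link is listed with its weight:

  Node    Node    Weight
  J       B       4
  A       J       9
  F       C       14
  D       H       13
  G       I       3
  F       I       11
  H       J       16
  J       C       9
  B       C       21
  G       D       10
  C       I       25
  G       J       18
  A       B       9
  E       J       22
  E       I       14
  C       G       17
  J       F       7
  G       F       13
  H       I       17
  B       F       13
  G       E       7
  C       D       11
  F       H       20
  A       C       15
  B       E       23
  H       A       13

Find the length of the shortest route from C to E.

24

Compare a few routes:
C–G–E: 17+7 = 24
C–D–G–E: 11+10+7 = 28
The minimum is 24 via C–G–E.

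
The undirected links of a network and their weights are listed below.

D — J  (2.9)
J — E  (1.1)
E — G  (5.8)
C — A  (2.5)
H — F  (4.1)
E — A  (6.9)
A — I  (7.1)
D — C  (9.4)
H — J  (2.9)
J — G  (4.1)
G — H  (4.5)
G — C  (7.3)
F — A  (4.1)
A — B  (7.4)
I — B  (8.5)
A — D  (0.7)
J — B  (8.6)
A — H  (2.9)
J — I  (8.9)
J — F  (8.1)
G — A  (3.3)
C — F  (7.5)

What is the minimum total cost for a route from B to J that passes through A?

11

Shortest B→A: B → A = 7.4
Best A to J: A → D → J costing 3.6
Total via A: 7.4 + 3.6 = 11.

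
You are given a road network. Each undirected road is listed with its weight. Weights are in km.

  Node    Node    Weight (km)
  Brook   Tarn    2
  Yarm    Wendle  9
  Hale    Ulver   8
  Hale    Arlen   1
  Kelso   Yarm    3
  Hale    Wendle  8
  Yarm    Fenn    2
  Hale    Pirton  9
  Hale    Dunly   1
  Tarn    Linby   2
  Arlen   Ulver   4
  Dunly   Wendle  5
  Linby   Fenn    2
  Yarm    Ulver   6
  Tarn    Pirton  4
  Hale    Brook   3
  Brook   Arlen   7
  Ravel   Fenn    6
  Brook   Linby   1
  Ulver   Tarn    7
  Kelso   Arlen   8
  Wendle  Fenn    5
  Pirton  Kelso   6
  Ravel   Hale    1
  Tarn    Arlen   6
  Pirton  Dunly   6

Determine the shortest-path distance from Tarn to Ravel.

Settle nodes by increasing distance from Tarn:
Tarn: 0
Linby: 2  (via Tarn)
Brook: 2  (via Tarn)
Pirton: 4  (via Tarn)
Fenn: 4  (via Linby)
Hale: 5  (via Brook)
Yarm: 6  (via Fenn)
Dunly: 6  (via Hale)
Arlen: 6  (via Tarn)
Ravel: 6  (via Hale)
Shortest route: Tarn → Brook → Hale → Ravel = 6 km.

6 km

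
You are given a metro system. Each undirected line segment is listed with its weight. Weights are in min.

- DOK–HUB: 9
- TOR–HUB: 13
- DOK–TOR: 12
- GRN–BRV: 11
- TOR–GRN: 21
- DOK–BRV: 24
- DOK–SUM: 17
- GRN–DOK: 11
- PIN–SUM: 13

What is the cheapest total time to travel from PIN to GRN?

41 min

Enumerating some paths:
PIN - SUM - DOK - GRN: 13+17+11 = 41
PIN - SUM - DOK - BRV - GRN: 13+17+24+11 = 65
PIN - SUM - DOK - HUB - TOR - GRN: 13+17+9+13+21 = 73
PIN - SUM - DOK - TOR - GRN: 13+17+12+21 = 63
The minimum is 41 min via PIN - SUM - DOK - GRN.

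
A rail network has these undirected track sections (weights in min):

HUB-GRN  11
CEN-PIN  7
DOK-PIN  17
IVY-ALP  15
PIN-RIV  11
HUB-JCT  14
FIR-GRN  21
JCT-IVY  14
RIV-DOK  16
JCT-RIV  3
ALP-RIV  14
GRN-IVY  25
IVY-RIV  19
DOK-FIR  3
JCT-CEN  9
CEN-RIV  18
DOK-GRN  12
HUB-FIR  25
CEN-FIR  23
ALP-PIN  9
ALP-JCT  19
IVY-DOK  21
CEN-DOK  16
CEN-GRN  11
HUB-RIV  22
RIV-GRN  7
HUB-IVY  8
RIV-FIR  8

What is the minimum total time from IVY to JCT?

14 min

Shortest distances from IVY:
IVY: 0
HUB: 8  (via IVY)
JCT: 14  (via IVY)
Shortest route: IVY–JCT = 14 min.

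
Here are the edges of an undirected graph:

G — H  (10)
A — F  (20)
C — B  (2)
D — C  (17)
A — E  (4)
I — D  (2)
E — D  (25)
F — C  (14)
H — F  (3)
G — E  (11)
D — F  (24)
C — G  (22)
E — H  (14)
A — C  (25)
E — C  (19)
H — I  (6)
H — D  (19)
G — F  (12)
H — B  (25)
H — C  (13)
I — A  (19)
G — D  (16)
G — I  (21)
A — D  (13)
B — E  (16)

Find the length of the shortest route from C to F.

Enumerating some paths:
C–D–I–H–F: 17+2+6+3 = 28
C–H–F: 13+3 = 16
C–F: 14 = 14
The minimum is 14 via C–F.

14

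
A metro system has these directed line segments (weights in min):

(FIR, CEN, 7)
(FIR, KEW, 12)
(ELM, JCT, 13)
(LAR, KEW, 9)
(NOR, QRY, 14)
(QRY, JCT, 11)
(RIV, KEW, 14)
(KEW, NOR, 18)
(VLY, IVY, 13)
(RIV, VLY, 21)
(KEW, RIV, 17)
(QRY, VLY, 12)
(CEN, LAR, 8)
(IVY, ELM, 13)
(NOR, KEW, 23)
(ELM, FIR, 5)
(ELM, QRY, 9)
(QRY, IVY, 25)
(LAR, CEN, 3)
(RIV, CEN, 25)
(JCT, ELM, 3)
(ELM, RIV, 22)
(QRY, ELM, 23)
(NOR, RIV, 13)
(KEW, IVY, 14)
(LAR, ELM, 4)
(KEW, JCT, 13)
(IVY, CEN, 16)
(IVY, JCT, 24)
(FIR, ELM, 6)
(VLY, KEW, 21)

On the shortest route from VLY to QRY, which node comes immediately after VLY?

Compare a few routes:
VLY → IVY → ELM → QRY: 13+13+9 = 35
VLY → IVY → JCT → ELM → QRY: 13+24+3+9 = 49
VLY → KEW → JCT → ELM → QRY: 21+13+3+9 = 46
Cheapest is VLY → IVY → ELM → QRY at 35 min.
So from VLY the first move is to IVY.

IVY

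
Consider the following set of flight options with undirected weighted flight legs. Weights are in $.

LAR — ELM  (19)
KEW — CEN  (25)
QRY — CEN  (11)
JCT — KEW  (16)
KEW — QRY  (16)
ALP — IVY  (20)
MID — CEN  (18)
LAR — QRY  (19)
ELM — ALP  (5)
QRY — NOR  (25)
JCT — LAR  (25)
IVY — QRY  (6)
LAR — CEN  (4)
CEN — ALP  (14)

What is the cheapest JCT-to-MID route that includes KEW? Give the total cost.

$59

Best JCT to KEW: JCT–KEW costing 16
Best KEW to MID: KEW–CEN–MID costing 43
Total via KEW: 16 + 43 = $59.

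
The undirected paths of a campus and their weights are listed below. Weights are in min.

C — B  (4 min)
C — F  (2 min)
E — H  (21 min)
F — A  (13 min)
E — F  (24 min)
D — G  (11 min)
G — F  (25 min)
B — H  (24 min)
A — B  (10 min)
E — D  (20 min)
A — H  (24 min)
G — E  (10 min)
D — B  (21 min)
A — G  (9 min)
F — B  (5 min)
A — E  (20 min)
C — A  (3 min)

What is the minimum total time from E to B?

Shortest distances from E:
E: 0
G: 10  (via E)
A: 19  (via G)
D: 20  (via E)
H: 21  (via E)
C: 22  (via A)
F: 24  (via E)
B: 26  (via C)
Shortest route: E → G → A → C → B = 26 min.

26 min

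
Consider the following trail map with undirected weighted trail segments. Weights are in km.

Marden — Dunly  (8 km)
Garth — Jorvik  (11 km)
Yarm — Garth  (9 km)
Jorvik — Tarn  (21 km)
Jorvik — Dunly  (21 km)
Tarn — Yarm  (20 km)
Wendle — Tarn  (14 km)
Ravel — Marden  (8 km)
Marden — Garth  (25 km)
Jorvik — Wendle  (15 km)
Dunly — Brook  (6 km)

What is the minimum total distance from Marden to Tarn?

Candidate routes:
Marden - Dunly - Jorvik - Tarn: 8+21+21 = 50
Marden - Garth - Jorvik - Tarn: 25+11+21 = 57
Marden - Garth - Yarm - Tarn: 25+9+20 = 54
Cheapest is Marden - Dunly - Jorvik - Tarn at 50 km.

50 km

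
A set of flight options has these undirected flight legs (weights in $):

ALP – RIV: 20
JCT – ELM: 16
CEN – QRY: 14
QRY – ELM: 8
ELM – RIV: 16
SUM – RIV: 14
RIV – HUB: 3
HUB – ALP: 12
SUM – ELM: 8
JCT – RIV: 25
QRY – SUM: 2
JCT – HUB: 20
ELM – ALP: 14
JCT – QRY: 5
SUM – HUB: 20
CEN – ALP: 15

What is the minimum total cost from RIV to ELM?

$16

Enumerating some paths:
RIV - HUB - ALP - ELM: 3+12+14 = 29
RIV - SUM - QRY - ELM: 14+2+8 = 24
RIV - ELM: 16 = 16
RIV - SUM - ELM: 14+8 = 22
Cheapest is RIV - ELM at $16.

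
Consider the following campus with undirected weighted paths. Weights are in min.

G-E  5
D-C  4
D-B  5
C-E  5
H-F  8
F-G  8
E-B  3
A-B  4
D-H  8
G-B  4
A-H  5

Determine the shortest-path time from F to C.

18 min

Compare a few routes:
F–H–D–C: 8+8+4 = 20
F–G–E–C: 8+5+5 = 18
F–G–B–E–C: 8+4+3+5 = 20
The minimum is 18 min via F–G–E–C.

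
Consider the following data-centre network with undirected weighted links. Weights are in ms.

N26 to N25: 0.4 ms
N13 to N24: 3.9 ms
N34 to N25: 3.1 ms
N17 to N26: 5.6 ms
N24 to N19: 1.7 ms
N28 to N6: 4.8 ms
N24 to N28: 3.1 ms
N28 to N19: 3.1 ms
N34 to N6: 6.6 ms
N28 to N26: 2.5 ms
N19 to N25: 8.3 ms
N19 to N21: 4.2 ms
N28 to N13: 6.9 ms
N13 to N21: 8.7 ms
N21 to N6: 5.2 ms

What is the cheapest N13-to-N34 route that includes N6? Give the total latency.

Shortest N13→N6: N13 → N28 → N6 = 11.7
Shortest N6→N34: N6 → N34 = 6.6
Total via N6: 11.7 + 6.6 = 18.3 ms.

18.3 ms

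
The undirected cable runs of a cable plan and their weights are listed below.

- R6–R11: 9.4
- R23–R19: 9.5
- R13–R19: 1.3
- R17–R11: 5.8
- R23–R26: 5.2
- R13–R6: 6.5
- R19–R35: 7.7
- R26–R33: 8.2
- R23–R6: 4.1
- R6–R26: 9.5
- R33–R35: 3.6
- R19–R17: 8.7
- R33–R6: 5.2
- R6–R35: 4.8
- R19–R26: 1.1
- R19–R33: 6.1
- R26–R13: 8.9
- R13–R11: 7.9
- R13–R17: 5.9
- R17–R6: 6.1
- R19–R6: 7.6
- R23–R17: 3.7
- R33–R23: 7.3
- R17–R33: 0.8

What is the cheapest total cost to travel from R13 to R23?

Candidate routes:
R13 → R19 → R26 → R23: 1.3+1.1+5.2 = 7.6
R13 → R6 → R23: 6.5+4.1 = 10.6
R13 → R17 → R23: 5.9+3.7 = 9.6
Cheapest is R13 → R19 → R26 → R23 at 7.6.

7.6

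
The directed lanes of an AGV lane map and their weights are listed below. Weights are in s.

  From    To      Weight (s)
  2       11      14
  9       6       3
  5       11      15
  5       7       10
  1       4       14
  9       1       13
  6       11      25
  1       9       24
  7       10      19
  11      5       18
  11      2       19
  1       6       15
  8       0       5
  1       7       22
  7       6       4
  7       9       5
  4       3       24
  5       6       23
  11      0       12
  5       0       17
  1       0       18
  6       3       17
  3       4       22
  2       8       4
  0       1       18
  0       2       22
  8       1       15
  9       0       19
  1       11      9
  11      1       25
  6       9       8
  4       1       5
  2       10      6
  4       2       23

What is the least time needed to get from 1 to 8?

32 s

Settle nodes by increasing distance from 1:
1: 0
11: 9  (via 1)
4: 14  (via 1)
6: 15  (via 1)
0: 18  (via 1)
7: 22  (via 1)
9: 23  (via 6)
5: 27  (via 11)
2: 28  (via 11)
3: 32  (via 6)
8: 32  (via 2)
Shortest route: 1–11–2–8 = 32 s.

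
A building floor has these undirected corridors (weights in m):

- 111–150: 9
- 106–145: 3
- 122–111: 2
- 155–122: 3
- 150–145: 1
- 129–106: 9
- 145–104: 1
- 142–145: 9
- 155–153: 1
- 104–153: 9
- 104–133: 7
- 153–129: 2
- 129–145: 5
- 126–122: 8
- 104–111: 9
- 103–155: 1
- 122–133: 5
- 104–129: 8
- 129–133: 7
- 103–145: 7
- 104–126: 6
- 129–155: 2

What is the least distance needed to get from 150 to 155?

8 m

Enumerating some paths:
150–145–129–153–155: 1+5+2+1 = 9
150–145–129–155: 1+5+2 = 8
150–145–103–155: 1+7+1 = 9
Cheapest is 150–145–129–155 at 8 m.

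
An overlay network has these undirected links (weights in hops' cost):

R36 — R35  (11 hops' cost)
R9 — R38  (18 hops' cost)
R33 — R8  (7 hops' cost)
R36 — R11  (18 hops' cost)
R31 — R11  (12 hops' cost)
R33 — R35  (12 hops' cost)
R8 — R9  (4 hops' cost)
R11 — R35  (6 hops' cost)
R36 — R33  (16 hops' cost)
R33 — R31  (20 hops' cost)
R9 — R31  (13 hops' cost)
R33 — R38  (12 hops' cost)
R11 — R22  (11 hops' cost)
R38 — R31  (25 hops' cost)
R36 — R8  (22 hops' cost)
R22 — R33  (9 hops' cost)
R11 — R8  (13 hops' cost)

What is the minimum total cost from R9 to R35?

Running Dijkstra from R9:
R9: 0
R8: 4  (via R9)
R33: 11  (via R8)
R31: 13  (via R9)
R11: 17  (via R8)
R38: 18  (via R9)
R22: 20  (via R33)
R35: 23  (via R33)
Shortest route: R9 → R8 → R33 → R35 = 23 hops' cost.

23 hops' cost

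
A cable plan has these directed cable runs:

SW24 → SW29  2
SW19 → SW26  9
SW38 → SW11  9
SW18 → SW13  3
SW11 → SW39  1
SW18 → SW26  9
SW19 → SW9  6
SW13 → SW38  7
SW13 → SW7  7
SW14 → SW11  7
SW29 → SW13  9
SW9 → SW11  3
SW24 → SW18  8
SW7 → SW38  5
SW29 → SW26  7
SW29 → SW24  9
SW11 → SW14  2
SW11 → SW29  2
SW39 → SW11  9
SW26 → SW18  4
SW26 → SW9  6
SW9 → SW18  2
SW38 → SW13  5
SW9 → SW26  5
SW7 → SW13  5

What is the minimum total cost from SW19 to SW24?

Shortest distances from SW19:
SW19: 0
SW9: 6  (via SW19)
SW18: 8  (via SW9)
SW11: 9  (via SW9)
SW26: 9  (via SW19)
SW39: 10  (via SW11)
SW14: 11  (via SW11)
SW29: 11  (via SW11)
SW13: 11  (via SW18)
SW38: 18  (via SW13)
SW7: 18  (via SW13)
SW24: 20  (via SW29)
Shortest route: SW19–SW9–SW11–SW29–SW24 = 20.

20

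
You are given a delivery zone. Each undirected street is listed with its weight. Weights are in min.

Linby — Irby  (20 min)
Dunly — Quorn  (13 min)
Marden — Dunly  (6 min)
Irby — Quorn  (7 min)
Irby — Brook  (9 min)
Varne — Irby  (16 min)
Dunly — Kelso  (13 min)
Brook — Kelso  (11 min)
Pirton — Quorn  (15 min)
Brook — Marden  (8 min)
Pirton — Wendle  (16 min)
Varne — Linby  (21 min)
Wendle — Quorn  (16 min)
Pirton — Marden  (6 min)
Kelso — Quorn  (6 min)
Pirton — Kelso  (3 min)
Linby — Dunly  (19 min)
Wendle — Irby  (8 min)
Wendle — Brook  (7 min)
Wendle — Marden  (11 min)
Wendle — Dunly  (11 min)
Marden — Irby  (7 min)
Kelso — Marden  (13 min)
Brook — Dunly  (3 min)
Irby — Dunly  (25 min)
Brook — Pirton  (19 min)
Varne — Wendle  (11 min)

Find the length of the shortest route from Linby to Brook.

Running Dijkstra from Linby:
Linby: 0
Dunly: 19  (via Linby)
Irby: 20  (via Linby)
Varne: 21  (via Linby)
Brook: 22  (via Dunly)
Shortest route: Linby–Dunly–Brook = 22 min.

22 min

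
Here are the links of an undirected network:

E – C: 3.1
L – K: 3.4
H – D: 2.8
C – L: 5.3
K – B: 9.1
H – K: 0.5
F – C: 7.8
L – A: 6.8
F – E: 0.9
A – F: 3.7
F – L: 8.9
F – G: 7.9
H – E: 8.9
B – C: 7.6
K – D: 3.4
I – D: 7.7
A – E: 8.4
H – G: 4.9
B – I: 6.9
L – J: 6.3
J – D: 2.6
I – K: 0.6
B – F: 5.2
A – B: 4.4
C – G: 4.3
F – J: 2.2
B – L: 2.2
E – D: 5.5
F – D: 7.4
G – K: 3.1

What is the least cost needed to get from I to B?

6.2

Settle nodes by increasing distance from I:
I: 0
K: 0.6  (via I)
H: 1.1  (via K)
G: 3.7  (via K)
D: 3.9  (via H)
L: 4  (via K)
B: 6.2  (via L)
Shortest route: I–K–L–B = 6.2.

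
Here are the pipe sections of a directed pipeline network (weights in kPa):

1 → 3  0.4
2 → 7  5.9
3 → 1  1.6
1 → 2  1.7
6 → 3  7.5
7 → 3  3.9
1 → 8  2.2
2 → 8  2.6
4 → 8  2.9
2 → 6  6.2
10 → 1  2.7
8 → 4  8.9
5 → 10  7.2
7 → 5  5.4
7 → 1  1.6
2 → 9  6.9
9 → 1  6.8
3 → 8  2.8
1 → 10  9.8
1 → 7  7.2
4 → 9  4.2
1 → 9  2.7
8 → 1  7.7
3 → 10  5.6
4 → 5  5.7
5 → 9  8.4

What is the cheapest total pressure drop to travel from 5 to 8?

Candidate routes:
5 → 10 → 1 → 2 → 8: 7.2+2.7+1.7+2.6 = 14.2
5 → 10 → 1 → 8: 7.2+2.7+2.2 = 12.1
5 → 10 → 1 → 3 → 8: 7.2+2.7+0.4+2.8 = 13.1
5 → 9 → 1 → 8: 8.4+6.8+2.2 = 17.4
Cheapest is 5 → 10 → 1 → 8 at 12.1 kPa.

12.1 kPa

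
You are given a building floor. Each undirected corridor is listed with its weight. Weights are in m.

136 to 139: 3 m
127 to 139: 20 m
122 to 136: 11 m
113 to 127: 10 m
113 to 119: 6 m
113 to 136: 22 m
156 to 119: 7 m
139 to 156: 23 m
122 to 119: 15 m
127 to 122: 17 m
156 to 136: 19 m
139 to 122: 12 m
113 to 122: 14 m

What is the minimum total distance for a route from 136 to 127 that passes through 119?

42 m

Best 136 to 119: 136 → 122 → 119 costing 26
Best 119 to 127: 119 → 113 → 127 costing 16
Total via 119: 26 + 16 = 42 m.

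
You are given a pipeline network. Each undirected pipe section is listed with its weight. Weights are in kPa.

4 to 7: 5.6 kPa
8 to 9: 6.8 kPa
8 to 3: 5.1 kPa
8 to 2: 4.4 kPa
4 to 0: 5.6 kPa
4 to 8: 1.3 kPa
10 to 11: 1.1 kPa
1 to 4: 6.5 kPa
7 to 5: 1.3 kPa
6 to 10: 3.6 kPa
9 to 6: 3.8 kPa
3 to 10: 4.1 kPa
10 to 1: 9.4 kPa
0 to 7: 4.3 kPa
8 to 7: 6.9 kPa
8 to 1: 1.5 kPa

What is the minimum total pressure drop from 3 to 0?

12 kPa

Candidate routes:
3 → 8 → 4 → 0: 5.1+1.3+5.6 = 12
3 → 8 → 4 → 7 → 0: 5.1+1.3+5.6+4.3 = 16.3
Cheapest is 3 → 8 → 4 → 0 at 12 kPa.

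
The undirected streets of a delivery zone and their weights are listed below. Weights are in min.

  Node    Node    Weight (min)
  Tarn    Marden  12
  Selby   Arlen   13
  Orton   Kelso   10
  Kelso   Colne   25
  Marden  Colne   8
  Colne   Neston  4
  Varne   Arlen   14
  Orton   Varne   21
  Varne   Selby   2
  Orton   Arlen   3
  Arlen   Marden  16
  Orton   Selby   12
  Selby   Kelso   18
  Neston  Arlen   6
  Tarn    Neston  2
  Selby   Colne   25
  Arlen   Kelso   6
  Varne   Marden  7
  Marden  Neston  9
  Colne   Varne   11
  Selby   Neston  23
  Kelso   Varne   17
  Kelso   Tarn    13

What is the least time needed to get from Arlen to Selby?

13 min

Shortest distances from Arlen:
Arlen: 0
Orton: 3  (via Arlen)
Kelso: 6  (via Arlen)
Neston: 6  (via Arlen)
Tarn: 8  (via Neston)
Colne: 10  (via Neston)
Selby: 13  (via Arlen)
Shortest route: Arlen–Selby = 13 min.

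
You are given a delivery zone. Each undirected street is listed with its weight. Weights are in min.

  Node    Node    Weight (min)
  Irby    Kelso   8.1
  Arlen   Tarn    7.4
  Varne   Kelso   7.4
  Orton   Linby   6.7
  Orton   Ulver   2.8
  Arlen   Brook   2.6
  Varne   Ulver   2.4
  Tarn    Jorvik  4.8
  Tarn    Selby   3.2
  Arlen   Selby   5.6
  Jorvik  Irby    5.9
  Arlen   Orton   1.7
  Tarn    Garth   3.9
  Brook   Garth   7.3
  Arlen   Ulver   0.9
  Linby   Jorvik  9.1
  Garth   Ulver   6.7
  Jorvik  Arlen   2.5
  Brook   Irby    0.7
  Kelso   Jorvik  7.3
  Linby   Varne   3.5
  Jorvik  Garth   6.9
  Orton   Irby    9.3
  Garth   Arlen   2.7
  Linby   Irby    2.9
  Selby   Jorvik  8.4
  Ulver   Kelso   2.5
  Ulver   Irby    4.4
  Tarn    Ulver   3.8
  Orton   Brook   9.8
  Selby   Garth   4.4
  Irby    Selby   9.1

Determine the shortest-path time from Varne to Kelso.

4.9 min

Candidate routes:
Varne → Ulver → Kelso: 2.4+2.5 = 4.9
Varne → Kelso: 7.4 = 7.4
Cheapest is Varne → Ulver → Kelso at 4.9 min.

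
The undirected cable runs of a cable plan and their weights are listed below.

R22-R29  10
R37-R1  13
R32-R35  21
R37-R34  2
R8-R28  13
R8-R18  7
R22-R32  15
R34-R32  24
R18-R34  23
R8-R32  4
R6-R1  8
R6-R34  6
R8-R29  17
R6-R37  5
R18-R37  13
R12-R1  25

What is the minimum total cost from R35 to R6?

Settle nodes by increasing distance from R35:
R35: 0
R32: 21  (via R35)
R8: 25  (via R32)
R18: 32  (via R8)
R22: 36  (via R32)
R28: 38  (via R8)
R29: 42  (via R8)
R37: 45  (via R18)
R34: 45  (via R32)
R6: 50  (via R37)
Shortest route: R35 → R32 → R8 → R18 → R37 → R6 = 50.

50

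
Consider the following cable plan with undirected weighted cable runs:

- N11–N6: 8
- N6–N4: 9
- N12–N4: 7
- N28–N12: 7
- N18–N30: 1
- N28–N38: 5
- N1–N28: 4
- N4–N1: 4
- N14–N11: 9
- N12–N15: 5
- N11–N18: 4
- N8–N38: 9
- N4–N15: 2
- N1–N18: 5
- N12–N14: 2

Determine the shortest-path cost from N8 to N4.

22

Enumerating some paths:
N8 → N38 → N28 → N12 → N15 → N4: 9+5+7+5+2 = 28
N8 → N38 → N28 → N12 → N4: 9+5+7+7 = 28
N8 → N38 → N28 → N1 → N4: 9+5+4+4 = 22
N8 → N38 → N28 → N1 → N18 → N11 → N6 → N4: 9+5+4+5+4+8+9 = 44
The minimum is 22 via N8 → N38 → N28 → N1 → N4.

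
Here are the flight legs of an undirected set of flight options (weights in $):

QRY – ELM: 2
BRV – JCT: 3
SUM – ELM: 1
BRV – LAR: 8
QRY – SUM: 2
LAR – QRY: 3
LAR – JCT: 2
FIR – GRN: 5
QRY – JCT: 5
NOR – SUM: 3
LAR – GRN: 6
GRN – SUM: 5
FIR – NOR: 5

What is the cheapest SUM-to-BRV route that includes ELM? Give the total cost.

Best SUM to ELM: SUM–ELM costing 1
Shortest ELM→BRV: ELM–QRY–JCT–BRV = 10
Total via ELM: 1 + 10 = $11.

$11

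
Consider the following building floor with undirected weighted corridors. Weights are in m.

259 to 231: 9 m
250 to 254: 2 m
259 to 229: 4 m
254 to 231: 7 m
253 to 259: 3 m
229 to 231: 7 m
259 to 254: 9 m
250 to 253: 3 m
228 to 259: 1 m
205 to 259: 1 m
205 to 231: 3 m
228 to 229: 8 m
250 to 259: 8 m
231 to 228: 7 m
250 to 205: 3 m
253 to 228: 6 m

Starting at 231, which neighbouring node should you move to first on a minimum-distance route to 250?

Candidate routes:
231 → 205 → 259 → 253 → 250: 3+1+3+3 = 10
231 → 254 → 250: 7+2 = 9
231 → 205 → 250: 3+3 = 6
The minimum is 6 m via 231 → 205 → 250.
So from 231 the first move is to 205.

205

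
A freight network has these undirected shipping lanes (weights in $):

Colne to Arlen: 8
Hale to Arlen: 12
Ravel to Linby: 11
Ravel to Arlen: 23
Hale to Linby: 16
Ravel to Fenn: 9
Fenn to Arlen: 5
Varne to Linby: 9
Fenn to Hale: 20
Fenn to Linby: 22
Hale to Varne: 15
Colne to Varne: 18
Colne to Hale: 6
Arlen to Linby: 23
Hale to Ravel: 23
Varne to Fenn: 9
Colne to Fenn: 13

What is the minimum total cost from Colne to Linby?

$22

Running Dijkstra from Colne:
Colne: 0
Hale: 6  (via Colne)
Arlen: 8  (via Colne)
Fenn: 13  (via Colne)
Varne: 18  (via Colne)
Linby: 22  (via Hale)
Shortest route: Colne → Hale → Linby = $22.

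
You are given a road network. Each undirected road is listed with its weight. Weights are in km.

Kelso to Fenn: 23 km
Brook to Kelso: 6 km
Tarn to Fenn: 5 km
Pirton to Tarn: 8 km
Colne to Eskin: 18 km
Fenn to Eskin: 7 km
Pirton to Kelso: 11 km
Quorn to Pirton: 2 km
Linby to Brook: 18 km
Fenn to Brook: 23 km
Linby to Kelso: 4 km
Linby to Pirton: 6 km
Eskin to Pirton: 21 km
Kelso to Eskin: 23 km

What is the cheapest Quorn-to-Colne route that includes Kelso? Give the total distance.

Shortest Quorn→Kelso: Quorn → Pirton → Linby → Kelso = 12
Shortest Kelso→Colne: Kelso → Eskin → Colne = 41
Total via Kelso: 12 + 41 = 53 km.

53 km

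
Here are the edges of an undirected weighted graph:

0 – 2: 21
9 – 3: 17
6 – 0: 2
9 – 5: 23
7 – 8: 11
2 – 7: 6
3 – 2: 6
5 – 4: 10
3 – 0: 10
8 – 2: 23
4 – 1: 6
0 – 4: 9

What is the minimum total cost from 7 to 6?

Compare a few routes:
7 → 8 → 2 → 3 → 0 → 6: 11+23+6+10+2 = 52
7 → 2 → 3 → 0 → 6: 6+6+10+2 = 24
7 → 2 → 0 → 6: 6+21+2 = 29
The minimum is 24 via 7 → 2 → 3 → 0 → 6.

24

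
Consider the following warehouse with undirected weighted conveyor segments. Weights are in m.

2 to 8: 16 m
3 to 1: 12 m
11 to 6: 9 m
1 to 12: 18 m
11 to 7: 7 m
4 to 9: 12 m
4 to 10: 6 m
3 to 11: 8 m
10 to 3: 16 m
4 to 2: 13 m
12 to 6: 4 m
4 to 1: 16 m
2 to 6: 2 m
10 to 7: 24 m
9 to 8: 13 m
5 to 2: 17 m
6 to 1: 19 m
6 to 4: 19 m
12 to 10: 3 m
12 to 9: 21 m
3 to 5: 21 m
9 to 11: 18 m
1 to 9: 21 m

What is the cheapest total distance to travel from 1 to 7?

27 m

Shortest distances from 1:
1: 0
3: 12  (via 1)
4: 16  (via 1)
12: 18  (via 1)
6: 19  (via 1)
11: 20  (via 3)
2: 21  (via 6)
9: 21  (via 1)
10: 21  (via 12)
7: 27  (via 11)
Shortest route: 1 → 3 → 11 → 7 = 27 m.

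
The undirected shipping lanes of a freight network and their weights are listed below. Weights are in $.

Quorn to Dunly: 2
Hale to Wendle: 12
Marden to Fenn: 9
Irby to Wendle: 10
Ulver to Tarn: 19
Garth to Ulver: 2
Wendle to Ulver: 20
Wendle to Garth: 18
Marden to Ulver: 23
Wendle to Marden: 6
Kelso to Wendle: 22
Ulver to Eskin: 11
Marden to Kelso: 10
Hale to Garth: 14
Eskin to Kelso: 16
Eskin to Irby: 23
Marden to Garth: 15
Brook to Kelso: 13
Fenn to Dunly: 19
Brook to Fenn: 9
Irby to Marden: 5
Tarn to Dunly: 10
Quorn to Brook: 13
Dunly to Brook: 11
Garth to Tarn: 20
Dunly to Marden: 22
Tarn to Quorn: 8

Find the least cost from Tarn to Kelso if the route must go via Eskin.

$46

Shortest Tarn→Eskin: Tarn → Ulver → Eskin = 30
Shortest Eskin→Kelso: Eskin → Kelso = 16
Total via Eskin: 30 + 16 = $46.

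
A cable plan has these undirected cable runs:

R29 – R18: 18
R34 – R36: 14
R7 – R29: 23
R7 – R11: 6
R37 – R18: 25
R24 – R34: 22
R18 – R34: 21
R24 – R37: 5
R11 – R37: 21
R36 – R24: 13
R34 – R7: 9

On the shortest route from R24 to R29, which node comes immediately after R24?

Candidate routes:
R24 → R34 → R7 → R29: 22+9+23 = 54
R24 → R37 → R18 → R29: 5+25+18 = 48
Cheapest is R24 → R37 → R18 → R29 at 48.
So from R24 the first move is to R37.

R37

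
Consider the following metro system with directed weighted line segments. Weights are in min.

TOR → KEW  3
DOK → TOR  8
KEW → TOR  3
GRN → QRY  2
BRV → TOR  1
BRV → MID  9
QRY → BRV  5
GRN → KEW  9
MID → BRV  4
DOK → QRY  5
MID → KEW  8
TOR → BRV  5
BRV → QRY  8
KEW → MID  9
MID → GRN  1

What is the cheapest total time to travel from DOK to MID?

19 min

Candidate routes:
DOK → TOR → KEW → MID: 8+3+9 = 20
DOK → TOR → BRV → MID: 8+5+9 = 22
DOK → QRY → BRV → TOR → KEW → MID: 5+5+1+3+9 = 23
DOK → QRY → BRV → MID: 5+5+9 = 19
Cheapest is DOK → QRY → BRV → MID at 19 min.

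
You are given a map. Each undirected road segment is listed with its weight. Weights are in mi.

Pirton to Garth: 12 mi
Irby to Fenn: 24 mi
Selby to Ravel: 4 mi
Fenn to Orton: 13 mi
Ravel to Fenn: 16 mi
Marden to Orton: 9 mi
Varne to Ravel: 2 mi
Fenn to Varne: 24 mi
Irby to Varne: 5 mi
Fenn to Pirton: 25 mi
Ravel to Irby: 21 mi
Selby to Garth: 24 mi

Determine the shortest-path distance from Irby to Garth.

Shortest distances from Irby:
Irby: 0
Varne: 5  (via Irby)
Ravel: 7  (via Varne)
Selby: 11  (via Ravel)
Fenn: 23  (via Ravel)
Garth: 35  (via Selby)
Shortest route: Irby → Varne → Ravel → Selby → Garth = 35 mi.

35 mi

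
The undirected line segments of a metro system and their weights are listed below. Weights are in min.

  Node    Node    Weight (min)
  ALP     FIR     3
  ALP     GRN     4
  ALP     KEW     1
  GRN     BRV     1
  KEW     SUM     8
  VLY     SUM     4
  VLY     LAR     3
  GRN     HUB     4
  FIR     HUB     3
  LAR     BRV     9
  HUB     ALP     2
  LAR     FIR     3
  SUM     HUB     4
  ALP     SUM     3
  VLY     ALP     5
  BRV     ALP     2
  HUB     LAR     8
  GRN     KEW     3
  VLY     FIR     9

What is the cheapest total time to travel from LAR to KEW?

Shortest distances from LAR:
LAR: 0
VLY: 3  (via LAR)
FIR: 3  (via LAR)
HUB: 6  (via FIR)
ALP: 6  (via FIR)
SUM: 7  (via VLY)
KEW: 7  (via ALP)
Shortest route: LAR–FIR–ALP–KEW = 7 min.

7 min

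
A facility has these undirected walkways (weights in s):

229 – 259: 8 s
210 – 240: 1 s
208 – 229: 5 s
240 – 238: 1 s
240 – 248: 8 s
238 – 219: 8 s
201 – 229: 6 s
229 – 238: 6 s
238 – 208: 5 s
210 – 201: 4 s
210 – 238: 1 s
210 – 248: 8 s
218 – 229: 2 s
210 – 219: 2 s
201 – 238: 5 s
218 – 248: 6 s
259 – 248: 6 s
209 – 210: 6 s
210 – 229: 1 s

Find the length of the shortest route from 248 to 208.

13 s

Enumerating some paths:
248–218–229–208: 6+2+5 = 13
248–240–238–208: 8+1+5 = 14
248–210–238–208: 8+1+5 = 14
Cheapest is 248–218–229–208 at 13 s.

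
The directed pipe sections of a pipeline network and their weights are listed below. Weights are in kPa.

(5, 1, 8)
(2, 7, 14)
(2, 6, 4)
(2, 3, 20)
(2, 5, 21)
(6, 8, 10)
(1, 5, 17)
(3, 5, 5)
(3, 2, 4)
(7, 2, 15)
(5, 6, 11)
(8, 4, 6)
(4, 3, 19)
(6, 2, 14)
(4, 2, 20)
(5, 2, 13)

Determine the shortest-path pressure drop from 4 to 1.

32 kPa

Shortest distances from 4:
4: 0
3: 19  (via 4)
2: 20  (via 4)
5: 24  (via 3)
6: 24  (via 2)
1: 32  (via 5)
Shortest route: 4–3–5–1 = 32 kPa.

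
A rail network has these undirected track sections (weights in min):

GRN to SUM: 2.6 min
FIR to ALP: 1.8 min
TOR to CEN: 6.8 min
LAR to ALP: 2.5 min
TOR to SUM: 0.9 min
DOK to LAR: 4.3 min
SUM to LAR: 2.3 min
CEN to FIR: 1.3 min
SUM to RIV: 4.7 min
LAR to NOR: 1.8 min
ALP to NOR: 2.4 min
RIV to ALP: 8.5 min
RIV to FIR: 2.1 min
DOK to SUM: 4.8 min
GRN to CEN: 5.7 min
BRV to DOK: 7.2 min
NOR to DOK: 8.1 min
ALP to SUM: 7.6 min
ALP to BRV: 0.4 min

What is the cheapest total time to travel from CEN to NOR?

Enumerating some paths:
CEN - FIR - ALP - NOR: 1.3+1.8+2.4 = 5.5
CEN - FIR - ALP - LAR - NOR: 1.3+1.8+2.5+1.8 = 7.4
The minimum is 5.5 min via CEN - FIR - ALP - NOR.

5.5 min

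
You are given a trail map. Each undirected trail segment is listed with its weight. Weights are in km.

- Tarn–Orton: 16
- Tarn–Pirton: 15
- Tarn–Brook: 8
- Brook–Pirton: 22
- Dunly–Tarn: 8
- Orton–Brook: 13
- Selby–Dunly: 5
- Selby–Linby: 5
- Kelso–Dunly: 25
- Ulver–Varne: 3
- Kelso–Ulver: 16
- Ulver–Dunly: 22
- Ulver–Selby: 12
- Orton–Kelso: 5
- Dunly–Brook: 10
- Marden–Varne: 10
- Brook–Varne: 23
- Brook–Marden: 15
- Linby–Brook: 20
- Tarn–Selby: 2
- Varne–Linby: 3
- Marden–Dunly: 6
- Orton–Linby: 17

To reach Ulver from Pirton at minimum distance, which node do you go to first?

Candidate routes:
Pirton → Tarn → Dunly → Selby → Ulver: 15+8+5+12 = 40
Pirton → Tarn → Selby → Linby → Varne → Ulver: 15+2+5+3+3 = 28
Pirton → Tarn → Selby → Ulver: 15+2+12 = 29
Pirton → Tarn → Dunly → Selby → Linby → Varne → Ulver: 15+8+5+5+3+3 = 39
The minimum is 28 km via Pirton → Tarn → Selby → Linby → Varne → Ulver.
So from Pirton the first move is to Tarn.

Tarn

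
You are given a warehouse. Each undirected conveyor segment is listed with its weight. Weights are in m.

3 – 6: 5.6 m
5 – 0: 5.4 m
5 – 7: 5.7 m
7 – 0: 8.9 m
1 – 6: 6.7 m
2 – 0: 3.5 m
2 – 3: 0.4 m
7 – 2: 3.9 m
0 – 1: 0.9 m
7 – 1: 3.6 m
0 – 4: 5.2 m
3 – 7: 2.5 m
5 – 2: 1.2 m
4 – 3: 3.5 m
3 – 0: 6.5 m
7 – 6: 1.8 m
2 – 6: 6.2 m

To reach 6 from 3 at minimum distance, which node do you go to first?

Candidate routes:
3 - 7 - 6: 2.5+1.8 = 4.3
3 - 6: 5.6 = 5.6
The minimum is 4.3 m via 3 - 7 - 6.
So from 3 the first move is to 7.

7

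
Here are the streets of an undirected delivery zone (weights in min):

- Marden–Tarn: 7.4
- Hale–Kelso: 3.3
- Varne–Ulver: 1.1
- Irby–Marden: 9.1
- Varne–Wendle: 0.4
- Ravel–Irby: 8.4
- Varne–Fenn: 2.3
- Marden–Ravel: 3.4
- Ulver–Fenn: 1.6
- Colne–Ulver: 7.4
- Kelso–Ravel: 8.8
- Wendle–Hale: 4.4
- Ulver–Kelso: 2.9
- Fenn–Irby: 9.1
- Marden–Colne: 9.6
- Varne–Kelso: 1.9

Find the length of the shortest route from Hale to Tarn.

Compare a few routes:
Hale - Wendle - Varne - Kelso - Ravel - Marden - Tarn: 4.4+0.4+1.9+8.8+3.4+7.4 = 26.3
Hale - Kelso - Ravel - Marden - Tarn: 3.3+8.8+3.4+7.4 = 22.9
Hale - Wendle - Varne - Ulver - Kelso - Ravel - Marden - Tarn: 4.4+0.4+1.1+2.9+8.8+3.4+7.4 = 28.4
The minimum is 22.9 min via Hale - Kelso - Ravel - Marden - Tarn.

22.9 min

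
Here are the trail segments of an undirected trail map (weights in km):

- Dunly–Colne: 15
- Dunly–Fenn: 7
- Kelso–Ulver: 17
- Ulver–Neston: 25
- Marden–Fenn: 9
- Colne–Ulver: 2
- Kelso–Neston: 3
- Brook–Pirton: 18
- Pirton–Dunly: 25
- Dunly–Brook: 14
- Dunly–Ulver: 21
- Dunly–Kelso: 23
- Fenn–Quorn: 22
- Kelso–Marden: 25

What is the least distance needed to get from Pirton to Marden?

Compare a few routes:
Pirton–Dunly–Fenn–Marden: 25+7+9 = 41
Pirton–Brook–Dunly–Fenn–Marden: 18+14+7+9 = 48
Cheapest is Pirton–Dunly–Fenn–Marden at 41 km.

41 km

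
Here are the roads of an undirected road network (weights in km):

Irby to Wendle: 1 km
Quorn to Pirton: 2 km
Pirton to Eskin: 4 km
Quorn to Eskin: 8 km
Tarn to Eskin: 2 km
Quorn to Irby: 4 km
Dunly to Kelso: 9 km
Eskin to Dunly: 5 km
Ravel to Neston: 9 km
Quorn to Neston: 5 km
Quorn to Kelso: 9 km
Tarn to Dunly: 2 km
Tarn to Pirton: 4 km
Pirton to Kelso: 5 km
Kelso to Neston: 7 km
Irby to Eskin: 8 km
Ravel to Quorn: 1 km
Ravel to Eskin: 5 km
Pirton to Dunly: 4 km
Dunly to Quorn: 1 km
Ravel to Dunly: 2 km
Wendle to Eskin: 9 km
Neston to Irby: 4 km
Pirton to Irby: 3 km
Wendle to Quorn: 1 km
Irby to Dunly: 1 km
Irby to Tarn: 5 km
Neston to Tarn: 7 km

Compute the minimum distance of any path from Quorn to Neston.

Enumerating some paths:
Quorn → Neston: 5 = 5
Quorn → Wendle → Irby → Neston: 1+1+4 = 6
Quorn → Dunly → Irby → Neston: 1+1+4 = 6
Quorn → Ravel → Dunly → Irby → Neston: 1+2+1+4 = 8
Cheapest is Quorn → Neston at 5 km.

5 km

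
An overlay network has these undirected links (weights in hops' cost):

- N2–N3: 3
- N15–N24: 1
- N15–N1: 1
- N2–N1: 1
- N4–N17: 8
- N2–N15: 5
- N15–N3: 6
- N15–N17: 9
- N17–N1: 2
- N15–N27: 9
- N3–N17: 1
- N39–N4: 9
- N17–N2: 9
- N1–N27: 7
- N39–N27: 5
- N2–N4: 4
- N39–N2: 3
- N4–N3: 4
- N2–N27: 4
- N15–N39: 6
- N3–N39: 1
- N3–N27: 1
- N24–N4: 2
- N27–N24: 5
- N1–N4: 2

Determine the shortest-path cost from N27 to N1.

4 hops' cost

Candidate routes:
N27–N3–N17–N1: 1+1+2 = 4
N27–N3–N39–N2–N1: 1+1+3+1 = 6
N27–N2–N1: 4+1 = 5
N27–N3–N2–N1: 1+3+1 = 5
The minimum is 4 hops' cost via N27–N3–N17–N1.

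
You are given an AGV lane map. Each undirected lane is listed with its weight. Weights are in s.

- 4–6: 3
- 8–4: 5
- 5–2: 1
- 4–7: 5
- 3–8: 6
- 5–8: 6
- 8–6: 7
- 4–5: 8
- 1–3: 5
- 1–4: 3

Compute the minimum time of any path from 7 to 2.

14 s

Enumerating some paths:
7 → 4 → 8 → 5 → 2: 5+5+6+1 = 17
7 → 4 → 6 → 8 → 5 → 2: 5+3+7+6+1 = 22
7 → 4 → 5 → 2: 5+8+1 = 14
Cheapest is 7 → 4 → 5 → 2 at 14 s.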